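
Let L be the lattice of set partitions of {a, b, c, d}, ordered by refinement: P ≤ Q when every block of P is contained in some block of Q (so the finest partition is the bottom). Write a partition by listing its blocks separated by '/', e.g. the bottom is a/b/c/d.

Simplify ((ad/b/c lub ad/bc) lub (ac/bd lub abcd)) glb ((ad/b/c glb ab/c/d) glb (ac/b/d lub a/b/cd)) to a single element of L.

a/b/c/d

ad/b/c ∨ ad/bc = ad/bc
ac/bd ∨ abcd = abcd
ad/bc ∨ abcd = abcd
ad/b/c ∧ ab/c/d = a/b/c/d
ac/b/d ∨ a/b/cd = acd/b
a/b/c/d ∧ acd/b = a/b/c/d
abcd ∧ a/b/c/d = a/b/c/d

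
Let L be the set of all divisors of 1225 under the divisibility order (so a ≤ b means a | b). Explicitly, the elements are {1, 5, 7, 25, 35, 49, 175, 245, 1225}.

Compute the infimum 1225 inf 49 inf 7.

7

In the divisibility order, the meet is the greatest common divisor: gcd(1225, 49, 7) = 7.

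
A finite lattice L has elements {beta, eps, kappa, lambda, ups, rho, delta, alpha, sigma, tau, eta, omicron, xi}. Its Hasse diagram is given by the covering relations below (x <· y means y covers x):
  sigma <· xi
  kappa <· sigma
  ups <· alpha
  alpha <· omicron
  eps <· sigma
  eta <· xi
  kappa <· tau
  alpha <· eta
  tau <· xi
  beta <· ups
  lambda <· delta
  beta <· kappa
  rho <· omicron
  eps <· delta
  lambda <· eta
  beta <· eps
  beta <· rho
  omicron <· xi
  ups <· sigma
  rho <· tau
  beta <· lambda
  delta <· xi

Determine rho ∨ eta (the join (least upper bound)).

Common upper bounds of {rho, eta}: xi.
The least among these is xi.

xi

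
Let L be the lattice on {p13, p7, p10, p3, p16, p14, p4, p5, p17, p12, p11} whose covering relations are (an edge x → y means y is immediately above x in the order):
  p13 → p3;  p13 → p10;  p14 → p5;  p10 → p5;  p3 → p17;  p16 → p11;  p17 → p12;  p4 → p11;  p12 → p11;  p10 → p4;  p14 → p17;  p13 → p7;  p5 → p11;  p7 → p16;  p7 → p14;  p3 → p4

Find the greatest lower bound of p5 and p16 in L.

Common lower bounds of {p5, p16}: p13, p7.
The greatest among these is p7.

p7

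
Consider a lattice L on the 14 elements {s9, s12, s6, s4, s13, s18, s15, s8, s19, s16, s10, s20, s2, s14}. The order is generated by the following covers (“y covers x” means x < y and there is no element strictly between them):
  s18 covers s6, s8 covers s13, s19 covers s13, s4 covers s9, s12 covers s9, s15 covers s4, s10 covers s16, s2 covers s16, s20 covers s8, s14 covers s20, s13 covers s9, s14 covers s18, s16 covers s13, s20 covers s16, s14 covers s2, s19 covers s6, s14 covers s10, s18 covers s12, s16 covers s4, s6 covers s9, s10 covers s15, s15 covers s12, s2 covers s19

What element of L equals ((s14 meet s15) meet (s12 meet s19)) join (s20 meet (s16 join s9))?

s16

s14 ∧ s15 = s15
s12 ∧ s19 = s9
s15 ∧ s9 = s9
s16 ∨ s9 = s16
s20 ∧ s16 = s16
s9 ∨ s16 = s16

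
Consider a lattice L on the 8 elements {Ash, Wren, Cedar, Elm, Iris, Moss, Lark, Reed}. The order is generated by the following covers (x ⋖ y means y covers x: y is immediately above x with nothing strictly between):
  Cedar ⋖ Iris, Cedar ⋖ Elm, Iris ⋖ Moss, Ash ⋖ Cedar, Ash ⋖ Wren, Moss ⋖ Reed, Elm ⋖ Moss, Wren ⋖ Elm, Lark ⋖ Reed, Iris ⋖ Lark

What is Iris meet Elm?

Common lower bounds of {Iris, Elm}: Ash, Cedar.
The greatest among these is Cedar.

Cedar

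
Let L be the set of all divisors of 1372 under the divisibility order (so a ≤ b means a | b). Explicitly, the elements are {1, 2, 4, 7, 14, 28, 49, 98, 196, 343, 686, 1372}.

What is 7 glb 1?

1

In the divisibility order, the meet is the greatest common divisor: gcd(7, 1) = 1.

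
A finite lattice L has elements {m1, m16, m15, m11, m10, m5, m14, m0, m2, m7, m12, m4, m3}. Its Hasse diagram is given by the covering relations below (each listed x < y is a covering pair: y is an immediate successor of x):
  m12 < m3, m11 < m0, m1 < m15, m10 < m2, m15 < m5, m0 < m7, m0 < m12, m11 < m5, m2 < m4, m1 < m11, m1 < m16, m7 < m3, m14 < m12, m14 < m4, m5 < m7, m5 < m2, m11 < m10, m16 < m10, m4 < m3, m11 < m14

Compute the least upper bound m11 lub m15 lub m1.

m5

Common upper bounds of {m11, m15, m1}: m2, m3, m4, m5, m7.
The least among these is m5.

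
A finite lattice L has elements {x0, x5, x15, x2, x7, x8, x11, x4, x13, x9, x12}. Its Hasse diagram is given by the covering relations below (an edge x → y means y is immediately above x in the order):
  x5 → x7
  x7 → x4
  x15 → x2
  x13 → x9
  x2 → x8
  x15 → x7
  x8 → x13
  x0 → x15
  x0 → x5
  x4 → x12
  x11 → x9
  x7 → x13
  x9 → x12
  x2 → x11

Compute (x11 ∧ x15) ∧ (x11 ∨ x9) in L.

x11 ∧ x15 = x15
x11 ∨ x9 = x9
x15 ∧ x9 = x15

x15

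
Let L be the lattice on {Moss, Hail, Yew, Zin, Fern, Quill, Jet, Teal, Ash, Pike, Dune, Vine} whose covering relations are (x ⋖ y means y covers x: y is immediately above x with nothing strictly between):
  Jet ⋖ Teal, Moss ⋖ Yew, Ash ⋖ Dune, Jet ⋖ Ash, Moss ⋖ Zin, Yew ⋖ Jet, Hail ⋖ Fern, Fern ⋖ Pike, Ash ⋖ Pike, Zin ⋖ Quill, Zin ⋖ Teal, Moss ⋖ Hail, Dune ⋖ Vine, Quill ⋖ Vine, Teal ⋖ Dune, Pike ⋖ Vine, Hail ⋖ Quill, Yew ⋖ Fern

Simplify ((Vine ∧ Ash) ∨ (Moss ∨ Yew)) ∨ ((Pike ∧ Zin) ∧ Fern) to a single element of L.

Vine ∧ Ash = Ash
Moss ∨ Yew = Yew
Ash ∨ Yew = Ash
Pike ∧ Zin = Moss
Moss ∧ Fern = Moss
Ash ∨ Moss = Ash

Ash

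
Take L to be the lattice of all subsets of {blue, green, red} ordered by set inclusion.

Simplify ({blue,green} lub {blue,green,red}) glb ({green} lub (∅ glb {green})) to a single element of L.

{green}

{blue,green} ∨ {blue,green,red} = {blue,green,red}
∅ ∧ {green} = ∅
{green} ∨ ∅ = {green}
{blue,green,red} ∧ {green} = {green}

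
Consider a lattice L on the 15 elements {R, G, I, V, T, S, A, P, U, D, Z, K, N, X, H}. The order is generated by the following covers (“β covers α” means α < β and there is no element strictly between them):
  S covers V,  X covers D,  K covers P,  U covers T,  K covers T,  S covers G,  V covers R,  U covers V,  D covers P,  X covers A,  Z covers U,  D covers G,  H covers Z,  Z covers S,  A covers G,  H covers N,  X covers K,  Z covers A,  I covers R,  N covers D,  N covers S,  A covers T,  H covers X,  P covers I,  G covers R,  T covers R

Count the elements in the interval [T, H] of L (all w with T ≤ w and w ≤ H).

7

The interval [T, H] = {A, H, K, T, U, X, Z}, which has 7 elements.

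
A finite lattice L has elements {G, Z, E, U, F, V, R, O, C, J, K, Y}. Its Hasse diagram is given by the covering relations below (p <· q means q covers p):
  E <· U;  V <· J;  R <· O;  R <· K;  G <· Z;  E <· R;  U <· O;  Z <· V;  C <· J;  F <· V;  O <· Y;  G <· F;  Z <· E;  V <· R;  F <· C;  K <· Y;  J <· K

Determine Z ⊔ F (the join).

V

Common upper bounds of {Z, F}: J, K, O, R, V, Y.
The least among these is V.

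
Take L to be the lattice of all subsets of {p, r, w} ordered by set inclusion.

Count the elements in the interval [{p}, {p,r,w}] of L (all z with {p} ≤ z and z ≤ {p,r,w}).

4

The interval [{p}, {p,r,w}] = {{p,r,w}, {p,r}, {p,w}, {p}}, which has 4 elements.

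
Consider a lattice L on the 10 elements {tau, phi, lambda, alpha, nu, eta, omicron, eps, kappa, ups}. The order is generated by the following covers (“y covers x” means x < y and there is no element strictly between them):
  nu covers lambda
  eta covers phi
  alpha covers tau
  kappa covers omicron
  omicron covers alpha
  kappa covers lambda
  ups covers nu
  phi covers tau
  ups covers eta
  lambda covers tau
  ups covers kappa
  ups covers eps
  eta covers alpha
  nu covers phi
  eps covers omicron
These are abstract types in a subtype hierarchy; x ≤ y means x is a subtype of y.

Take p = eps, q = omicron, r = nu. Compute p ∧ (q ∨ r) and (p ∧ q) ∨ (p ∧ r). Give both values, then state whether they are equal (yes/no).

q ∨ r = ups, so p ∧ (q ∨ r) = eps ∧ ups = eps.
p ∧ q = omicron and p ∧ r = tau, so (p ∧ q) ∨ (p ∧ r) = omicron ∨ tau = omicron.
Equal: no.

eps; omicron; no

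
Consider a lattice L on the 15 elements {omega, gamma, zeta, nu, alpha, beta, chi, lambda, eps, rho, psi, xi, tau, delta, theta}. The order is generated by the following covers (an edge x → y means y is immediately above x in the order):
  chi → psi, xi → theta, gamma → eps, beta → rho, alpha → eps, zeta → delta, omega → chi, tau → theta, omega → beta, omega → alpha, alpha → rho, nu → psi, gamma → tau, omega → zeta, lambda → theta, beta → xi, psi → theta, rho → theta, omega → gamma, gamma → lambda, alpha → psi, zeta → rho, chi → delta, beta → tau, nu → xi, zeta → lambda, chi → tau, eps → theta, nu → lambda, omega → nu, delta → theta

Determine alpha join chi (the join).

Common upper bounds of {alpha, chi}: psi, theta.
The least among these is psi.

psi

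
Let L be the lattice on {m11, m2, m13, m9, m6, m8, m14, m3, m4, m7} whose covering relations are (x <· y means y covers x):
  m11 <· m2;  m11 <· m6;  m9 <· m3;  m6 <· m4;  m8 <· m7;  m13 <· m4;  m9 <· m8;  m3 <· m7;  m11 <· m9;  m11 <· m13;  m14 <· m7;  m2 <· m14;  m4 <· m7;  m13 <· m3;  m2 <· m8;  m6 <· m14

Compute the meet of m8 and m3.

m9

Common lower bounds of {m8, m3}: m11, m9.
The greatest among these is m9.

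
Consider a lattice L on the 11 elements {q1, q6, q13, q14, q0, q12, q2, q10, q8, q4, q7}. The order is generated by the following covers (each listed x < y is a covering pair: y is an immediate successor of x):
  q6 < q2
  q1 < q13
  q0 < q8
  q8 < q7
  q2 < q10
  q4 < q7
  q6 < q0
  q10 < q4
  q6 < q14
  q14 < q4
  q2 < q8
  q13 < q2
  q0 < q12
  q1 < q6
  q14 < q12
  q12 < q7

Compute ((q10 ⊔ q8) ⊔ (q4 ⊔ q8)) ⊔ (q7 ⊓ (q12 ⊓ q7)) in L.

q7

q10 ∨ q8 = q7
q4 ∨ q8 = q7
q7 ∨ q7 = q7
q12 ∧ q7 = q12
q7 ∧ q12 = q12
q7 ∨ q12 = q7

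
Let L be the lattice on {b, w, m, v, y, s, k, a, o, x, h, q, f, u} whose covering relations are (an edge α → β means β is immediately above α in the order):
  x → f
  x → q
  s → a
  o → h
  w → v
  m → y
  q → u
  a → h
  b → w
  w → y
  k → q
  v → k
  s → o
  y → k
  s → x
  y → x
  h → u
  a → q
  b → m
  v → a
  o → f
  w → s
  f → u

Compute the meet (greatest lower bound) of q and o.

Common lower bounds of {q, o}: b, s, w.
The greatest among these is s.

s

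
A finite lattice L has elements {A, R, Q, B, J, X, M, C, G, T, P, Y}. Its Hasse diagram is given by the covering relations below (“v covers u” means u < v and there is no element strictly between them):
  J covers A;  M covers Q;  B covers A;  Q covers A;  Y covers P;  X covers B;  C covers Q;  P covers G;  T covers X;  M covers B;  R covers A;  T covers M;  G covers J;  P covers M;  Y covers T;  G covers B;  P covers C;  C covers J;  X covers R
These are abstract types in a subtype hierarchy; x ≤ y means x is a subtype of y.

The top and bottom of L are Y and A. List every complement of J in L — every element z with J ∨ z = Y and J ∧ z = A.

R, T, X

Need z with J ∨ z = Y and J ∧ z = A.
Checking each element gives: R, T, X.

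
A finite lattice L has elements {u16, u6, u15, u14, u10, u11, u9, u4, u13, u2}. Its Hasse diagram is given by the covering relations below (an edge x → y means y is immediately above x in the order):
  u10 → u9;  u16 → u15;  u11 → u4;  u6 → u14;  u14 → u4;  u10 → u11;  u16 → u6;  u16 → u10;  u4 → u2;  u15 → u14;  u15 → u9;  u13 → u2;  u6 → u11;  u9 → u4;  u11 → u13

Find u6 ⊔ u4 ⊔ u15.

u4

Common upper bounds of {u6, u4, u15}: u2, u4.
The least among these is u4.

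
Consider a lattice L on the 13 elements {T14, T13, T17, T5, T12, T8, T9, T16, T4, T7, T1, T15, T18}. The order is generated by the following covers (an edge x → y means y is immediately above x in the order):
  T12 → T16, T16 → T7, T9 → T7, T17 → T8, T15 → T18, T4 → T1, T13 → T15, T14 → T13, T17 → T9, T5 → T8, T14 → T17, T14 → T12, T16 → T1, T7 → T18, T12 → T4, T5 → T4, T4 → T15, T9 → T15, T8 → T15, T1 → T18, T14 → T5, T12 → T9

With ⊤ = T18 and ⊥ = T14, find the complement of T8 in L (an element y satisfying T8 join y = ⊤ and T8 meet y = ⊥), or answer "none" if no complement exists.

T16

Need y with T8 ∨ y = T18 and T8 ∧ y = T14.
Checking each element gives: T16.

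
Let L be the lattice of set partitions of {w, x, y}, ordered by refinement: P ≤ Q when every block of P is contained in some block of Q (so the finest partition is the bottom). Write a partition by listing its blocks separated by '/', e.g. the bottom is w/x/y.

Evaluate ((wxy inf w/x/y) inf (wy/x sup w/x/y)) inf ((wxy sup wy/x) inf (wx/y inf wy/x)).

wxy ∧ w/x/y = w/x/y
wy/x ∨ w/x/y = wy/x
w/x/y ∧ wy/x = w/x/y
wxy ∨ wy/x = wxy
wx/y ∧ wy/x = w/x/y
wxy ∧ w/x/y = w/x/y
w/x/y ∧ w/x/y = w/x/y

w/x/y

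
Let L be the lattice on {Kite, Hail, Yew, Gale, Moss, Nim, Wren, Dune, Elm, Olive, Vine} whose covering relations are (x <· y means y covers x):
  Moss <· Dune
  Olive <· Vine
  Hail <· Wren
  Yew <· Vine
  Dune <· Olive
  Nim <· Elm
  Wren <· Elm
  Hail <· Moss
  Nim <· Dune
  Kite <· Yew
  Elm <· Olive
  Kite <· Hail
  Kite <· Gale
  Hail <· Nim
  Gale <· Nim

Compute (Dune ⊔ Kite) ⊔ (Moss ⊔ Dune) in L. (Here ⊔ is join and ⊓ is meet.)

Dune ∨ Kite = Dune
Moss ∨ Dune = Dune
Dune ∨ Dune = Dune

Dune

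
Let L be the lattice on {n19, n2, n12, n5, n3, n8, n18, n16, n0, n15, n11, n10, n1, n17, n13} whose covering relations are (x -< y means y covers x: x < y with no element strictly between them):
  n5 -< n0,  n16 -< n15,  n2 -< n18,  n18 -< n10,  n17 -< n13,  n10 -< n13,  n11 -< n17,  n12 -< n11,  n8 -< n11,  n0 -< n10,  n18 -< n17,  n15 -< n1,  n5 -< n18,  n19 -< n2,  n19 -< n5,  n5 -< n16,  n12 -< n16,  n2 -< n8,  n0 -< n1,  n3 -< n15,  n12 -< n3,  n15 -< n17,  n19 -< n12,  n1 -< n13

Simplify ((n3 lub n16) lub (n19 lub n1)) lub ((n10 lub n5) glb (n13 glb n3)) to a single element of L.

n1

n3 ∨ n16 = n15
n19 ∨ n1 = n1
n15 ∨ n1 = n1
n10 ∨ n5 = n10
n13 ∧ n3 = n3
n10 ∧ n3 = n19
n1 ∨ n19 = n1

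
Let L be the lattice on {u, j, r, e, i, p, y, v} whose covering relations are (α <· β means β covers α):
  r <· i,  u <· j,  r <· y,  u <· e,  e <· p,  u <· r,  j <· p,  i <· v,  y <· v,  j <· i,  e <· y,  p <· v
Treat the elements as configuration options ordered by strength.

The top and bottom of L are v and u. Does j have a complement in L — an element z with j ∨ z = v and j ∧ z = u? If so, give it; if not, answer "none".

y

Need z with j ∨ z = v and j ∧ z = u.
Checking each element gives: y.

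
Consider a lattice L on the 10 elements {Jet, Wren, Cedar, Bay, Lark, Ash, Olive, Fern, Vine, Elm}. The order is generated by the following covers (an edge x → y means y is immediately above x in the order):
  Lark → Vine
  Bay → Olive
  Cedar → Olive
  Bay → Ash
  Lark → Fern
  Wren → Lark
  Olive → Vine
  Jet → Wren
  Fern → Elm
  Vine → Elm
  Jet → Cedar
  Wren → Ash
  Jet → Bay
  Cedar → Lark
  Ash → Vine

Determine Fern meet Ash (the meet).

Wren

Common lower bounds of {Fern, Ash}: Jet, Wren.
The greatest among these is Wren.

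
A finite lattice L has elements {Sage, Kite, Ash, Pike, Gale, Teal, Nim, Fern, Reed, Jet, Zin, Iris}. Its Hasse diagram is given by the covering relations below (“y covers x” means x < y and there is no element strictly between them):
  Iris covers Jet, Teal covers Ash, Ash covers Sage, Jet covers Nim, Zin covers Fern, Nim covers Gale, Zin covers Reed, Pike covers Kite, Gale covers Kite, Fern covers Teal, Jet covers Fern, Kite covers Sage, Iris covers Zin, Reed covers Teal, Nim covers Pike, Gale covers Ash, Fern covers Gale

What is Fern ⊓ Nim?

Common lower bounds of {Fern, Nim}: Ash, Gale, Kite, Sage.
The greatest among these is Gale.

Gale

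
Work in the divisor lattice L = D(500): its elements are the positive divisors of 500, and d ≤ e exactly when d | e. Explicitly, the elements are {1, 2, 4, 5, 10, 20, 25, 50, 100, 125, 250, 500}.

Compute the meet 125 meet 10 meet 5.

5

In the divisibility order, the meet is the greatest common divisor: gcd(125, 10, 5) = 5.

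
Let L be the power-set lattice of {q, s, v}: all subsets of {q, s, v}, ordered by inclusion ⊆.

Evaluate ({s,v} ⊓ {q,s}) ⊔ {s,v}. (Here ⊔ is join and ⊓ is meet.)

{s,v} ∧ {q,s} = {s}
{s} ∨ {s,v} = {s,v}

{s,v}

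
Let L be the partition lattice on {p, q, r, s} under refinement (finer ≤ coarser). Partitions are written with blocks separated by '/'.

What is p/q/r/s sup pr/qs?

pr/qs

The join of p/q/r/s and pr/qs merges any blocks that overlap across the partitions, giving pr/qs.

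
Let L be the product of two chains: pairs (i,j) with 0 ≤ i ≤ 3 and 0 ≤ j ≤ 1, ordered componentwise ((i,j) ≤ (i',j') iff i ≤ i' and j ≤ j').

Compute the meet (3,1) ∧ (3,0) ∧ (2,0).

(2,0)

In a product of chains, the meet is componentwise min, giving (2,0).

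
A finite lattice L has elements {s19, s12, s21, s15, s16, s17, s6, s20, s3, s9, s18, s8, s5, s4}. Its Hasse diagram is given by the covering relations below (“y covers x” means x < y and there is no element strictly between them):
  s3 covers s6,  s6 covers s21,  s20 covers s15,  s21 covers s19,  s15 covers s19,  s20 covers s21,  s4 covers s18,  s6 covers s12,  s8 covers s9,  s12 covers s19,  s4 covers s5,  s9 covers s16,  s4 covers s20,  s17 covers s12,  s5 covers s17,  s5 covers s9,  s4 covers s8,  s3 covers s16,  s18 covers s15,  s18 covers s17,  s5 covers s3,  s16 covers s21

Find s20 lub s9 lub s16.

Common upper bounds of {s20, s9, s16}: s4.
The least among these is s4.

s4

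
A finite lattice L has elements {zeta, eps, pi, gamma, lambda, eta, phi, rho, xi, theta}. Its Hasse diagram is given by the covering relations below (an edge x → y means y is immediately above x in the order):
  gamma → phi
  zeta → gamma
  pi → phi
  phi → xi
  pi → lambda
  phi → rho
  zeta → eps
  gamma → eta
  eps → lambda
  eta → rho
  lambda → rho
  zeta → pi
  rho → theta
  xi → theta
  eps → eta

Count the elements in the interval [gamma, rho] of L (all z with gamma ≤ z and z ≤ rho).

The interval [gamma, rho] = {eta, gamma, phi, rho}, which has 4 elements.

4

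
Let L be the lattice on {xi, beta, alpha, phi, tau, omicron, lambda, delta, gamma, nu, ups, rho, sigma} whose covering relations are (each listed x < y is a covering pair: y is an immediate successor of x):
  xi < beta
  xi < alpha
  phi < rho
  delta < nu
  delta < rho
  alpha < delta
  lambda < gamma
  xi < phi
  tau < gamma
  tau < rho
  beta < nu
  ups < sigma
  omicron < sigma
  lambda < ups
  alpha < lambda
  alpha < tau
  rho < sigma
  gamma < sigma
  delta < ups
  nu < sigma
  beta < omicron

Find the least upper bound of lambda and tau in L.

Common upper bounds of {lambda, tau}: gamma, sigma.
The least among these is gamma.

gamma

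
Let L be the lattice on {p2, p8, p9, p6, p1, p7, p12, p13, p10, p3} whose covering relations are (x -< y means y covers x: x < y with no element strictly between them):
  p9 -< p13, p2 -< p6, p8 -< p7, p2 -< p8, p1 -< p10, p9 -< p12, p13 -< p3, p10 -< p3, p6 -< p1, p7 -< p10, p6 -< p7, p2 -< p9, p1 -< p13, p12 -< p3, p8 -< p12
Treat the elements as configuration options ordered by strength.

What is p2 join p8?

Common upper bounds of {p2, p8}: p10, p12, p3, p7, p8.
The least among these is p8.

p8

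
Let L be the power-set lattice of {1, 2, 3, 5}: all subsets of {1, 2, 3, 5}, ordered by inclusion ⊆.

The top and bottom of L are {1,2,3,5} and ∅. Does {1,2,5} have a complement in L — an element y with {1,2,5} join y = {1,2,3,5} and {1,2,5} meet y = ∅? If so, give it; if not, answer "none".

{3}

Need y with {1,2,5} ∨ y = {1,2,3,5} and {1,2,5} ∧ y = ∅.
Checking each element gives: {3}.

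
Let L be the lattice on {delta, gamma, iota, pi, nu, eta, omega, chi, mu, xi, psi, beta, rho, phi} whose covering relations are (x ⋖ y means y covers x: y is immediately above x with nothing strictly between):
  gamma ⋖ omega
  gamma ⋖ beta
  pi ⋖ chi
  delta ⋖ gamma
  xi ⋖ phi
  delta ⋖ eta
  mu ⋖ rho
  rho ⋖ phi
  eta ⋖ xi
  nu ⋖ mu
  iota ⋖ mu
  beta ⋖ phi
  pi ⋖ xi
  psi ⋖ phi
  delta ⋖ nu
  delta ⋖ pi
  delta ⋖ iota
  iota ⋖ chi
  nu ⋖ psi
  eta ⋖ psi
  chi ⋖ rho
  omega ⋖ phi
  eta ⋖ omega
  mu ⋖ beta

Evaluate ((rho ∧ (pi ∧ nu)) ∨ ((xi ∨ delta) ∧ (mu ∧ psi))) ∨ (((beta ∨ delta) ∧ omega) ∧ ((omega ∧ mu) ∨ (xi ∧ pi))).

pi ∧ nu = delta
rho ∧ delta = delta
xi ∨ delta = xi
mu ∧ psi = nu
xi ∧ nu = delta
delta ∨ delta = delta
beta ∨ delta = beta
beta ∧ omega = gamma
omega ∧ mu = delta
xi ∧ pi = pi
delta ∨ pi = pi
gamma ∧ pi = delta
delta ∨ delta = delta

delta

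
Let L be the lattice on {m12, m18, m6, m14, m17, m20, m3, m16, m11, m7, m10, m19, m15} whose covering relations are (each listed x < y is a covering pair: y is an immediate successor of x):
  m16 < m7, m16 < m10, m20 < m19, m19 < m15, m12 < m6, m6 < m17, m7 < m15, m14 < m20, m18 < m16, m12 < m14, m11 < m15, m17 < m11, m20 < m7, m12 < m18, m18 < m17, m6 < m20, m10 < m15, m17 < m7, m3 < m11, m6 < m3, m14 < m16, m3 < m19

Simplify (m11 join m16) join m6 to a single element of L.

m11 ∨ m16 = m15
m15 ∨ m6 = m15

m15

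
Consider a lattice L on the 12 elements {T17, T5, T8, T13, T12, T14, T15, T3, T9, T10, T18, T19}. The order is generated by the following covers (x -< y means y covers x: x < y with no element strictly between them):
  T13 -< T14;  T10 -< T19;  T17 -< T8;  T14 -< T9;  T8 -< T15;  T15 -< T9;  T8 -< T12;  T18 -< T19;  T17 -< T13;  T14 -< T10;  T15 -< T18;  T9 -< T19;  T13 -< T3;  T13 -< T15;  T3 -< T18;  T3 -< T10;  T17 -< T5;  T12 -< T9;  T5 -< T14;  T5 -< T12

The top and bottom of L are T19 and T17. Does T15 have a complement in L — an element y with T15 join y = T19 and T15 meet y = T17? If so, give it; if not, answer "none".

For every candidate y, either T15 ∨ y ≠ T19 or T15 ∧ y ≠ T17; no complement exists.

none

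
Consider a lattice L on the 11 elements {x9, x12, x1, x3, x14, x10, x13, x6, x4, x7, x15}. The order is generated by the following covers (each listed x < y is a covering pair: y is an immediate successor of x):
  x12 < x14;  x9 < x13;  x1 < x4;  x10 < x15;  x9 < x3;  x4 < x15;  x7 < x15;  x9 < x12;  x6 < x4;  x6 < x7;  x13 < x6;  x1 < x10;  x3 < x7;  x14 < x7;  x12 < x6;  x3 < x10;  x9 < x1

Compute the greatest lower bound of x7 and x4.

x6

Common lower bounds of {x7, x4}: x12, x13, x6, x9.
The greatest among these is x6.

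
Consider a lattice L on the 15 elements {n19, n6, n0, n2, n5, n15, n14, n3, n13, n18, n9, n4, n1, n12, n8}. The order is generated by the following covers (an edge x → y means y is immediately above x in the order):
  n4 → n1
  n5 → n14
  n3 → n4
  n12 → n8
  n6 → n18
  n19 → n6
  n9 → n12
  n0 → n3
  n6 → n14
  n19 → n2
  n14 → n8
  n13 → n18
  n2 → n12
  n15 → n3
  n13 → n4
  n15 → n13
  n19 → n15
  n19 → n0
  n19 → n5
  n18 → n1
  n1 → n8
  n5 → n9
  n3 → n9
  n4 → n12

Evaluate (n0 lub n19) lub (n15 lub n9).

n0 ∨ n19 = n0
n15 ∨ n9 = n9
n0 ∨ n9 = n9

n9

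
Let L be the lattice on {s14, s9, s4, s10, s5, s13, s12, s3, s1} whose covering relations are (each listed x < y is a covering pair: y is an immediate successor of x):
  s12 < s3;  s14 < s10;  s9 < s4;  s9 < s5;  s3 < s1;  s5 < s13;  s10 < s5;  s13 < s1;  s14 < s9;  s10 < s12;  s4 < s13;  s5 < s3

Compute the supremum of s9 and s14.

s9

Common upper bounds of {s9, s14}: s1, s13, s3, s4, s5, s9.
The least among these is s9.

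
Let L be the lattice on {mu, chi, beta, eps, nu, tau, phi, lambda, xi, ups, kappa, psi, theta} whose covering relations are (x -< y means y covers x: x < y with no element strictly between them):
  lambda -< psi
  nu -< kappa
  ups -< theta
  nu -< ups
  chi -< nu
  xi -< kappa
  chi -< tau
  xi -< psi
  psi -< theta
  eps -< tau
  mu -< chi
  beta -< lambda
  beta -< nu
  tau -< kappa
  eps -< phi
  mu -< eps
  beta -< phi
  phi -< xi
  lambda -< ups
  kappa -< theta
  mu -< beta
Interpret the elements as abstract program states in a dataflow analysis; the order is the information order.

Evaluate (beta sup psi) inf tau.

beta ∨ psi = psi
psi ∧ tau = eps

eps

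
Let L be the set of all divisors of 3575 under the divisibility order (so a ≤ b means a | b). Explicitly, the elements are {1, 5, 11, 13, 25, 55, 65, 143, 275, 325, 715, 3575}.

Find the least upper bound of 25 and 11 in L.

In the divisibility order, the join is the least common multiple: lcm(25, 11) = 275.

275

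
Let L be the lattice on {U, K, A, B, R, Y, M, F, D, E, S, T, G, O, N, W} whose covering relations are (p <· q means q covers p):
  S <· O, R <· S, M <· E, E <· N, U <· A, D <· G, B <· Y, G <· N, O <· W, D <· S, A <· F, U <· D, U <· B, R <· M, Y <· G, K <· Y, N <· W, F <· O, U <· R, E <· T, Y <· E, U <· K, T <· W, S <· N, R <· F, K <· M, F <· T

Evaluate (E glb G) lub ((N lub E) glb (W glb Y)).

Y

E ∧ G = Y
N ∨ E = N
W ∧ Y = Y
N ∧ Y = Y
Y ∨ Y = Y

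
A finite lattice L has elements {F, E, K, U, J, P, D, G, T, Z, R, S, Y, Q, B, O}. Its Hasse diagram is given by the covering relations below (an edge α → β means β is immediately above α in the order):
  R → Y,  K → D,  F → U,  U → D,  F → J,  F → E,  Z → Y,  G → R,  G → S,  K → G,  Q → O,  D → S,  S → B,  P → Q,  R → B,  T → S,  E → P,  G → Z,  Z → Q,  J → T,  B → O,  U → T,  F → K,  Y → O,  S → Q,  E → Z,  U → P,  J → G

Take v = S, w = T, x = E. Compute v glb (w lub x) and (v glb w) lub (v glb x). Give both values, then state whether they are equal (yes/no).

w lub x = Q, so v glb (w lub x) = S glb Q = S.
v glb w = T and v glb x = F, so (v glb w) lub (v glb x) = T lub F = T.
Equal: no.

S; T; no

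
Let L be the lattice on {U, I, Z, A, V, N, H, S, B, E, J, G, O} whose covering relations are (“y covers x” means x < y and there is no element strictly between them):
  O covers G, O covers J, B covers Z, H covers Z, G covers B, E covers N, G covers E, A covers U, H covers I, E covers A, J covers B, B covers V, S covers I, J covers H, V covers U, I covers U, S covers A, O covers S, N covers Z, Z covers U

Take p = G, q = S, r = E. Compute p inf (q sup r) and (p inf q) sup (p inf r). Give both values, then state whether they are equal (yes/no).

G; E; no

q sup r = O, so p inf (q sup r) = G inf O = G.
p inf q = A and p inf r = E, so (p inf q) sup (p inf r) = A sup E = E.
Equal: no.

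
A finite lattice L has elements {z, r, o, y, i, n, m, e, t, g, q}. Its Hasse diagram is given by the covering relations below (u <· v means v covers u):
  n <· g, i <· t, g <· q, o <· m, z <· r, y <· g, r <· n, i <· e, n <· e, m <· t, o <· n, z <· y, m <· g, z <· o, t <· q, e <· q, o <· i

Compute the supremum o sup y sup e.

Common upper bounds of {o, y, e}: q.
The least among these is q.

q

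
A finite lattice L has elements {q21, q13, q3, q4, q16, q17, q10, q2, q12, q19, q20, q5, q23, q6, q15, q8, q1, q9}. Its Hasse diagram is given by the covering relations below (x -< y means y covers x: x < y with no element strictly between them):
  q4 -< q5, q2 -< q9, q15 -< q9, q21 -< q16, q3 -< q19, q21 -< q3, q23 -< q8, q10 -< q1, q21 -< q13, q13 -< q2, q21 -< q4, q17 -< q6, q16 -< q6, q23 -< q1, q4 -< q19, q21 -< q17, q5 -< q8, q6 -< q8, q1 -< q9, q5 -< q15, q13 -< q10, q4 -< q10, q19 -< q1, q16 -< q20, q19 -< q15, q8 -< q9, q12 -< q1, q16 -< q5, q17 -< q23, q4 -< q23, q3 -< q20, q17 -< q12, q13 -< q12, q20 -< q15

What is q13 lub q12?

Common upper bounds of {q13, q12}: q1, q12, q9.
The least among these is q12.

q12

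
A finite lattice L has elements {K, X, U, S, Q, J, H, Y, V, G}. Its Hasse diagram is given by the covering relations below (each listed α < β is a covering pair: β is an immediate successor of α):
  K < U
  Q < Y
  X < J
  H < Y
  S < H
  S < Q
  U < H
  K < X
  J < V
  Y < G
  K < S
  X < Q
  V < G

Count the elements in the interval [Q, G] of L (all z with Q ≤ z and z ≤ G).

3

The interval [Q, G] = {G, Q, Y}, which has 3 elements.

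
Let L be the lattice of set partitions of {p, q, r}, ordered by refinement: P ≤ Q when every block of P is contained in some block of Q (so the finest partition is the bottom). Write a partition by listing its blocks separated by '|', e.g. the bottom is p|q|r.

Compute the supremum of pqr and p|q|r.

Common upper bounds of {pqr, p|q|r}: pqr.
The least among these is pqr.

pqr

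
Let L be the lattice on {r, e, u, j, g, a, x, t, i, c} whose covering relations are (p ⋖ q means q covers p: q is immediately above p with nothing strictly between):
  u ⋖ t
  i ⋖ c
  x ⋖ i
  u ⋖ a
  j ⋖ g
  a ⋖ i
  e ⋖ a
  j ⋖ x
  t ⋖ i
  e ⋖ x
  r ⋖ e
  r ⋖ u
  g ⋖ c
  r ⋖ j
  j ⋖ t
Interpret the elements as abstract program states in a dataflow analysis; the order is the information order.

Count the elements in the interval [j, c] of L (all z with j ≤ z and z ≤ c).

6

The interval [j, c] = {c, g, i, j, t, x}, which has 6 elements.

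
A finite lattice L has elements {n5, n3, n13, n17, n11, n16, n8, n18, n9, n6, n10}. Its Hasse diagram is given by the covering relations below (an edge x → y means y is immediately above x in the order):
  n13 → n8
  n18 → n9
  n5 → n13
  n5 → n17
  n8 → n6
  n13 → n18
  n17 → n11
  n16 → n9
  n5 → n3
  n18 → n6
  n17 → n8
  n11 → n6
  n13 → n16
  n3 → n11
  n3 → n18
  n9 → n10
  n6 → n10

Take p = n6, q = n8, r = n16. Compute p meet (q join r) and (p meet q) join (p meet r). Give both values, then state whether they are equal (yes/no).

q join r = n10, so p meet (q join r) = n6 meet n10 = n6.
p meet q = n8 and p meet r = n13, so (p meet q) join (p meet r) = n8 join n13 = n8.
Equal: no.

n6; n8; no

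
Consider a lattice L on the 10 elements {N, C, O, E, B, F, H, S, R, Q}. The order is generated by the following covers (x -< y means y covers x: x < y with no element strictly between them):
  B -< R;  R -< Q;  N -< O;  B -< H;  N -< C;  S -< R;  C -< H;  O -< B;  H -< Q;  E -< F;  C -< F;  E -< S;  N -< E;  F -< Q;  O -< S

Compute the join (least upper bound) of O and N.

Common upper bounds of {O, N}: B, H, O, Q, R, S.
The least among these is O.

O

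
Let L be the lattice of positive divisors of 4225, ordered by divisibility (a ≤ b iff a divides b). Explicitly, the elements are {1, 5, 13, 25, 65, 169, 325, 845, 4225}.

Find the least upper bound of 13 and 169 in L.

169

In the divisibility order, the join is the least common multiple: lcm(13, 169) = 169.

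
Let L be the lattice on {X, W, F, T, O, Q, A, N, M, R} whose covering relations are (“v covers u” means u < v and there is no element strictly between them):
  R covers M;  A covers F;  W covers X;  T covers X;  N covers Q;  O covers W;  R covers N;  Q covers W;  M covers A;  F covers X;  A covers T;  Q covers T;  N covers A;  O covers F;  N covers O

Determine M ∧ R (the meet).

M

Common lower bounds of {M, R}: A, F, M, T, X.
The greatest among these is M.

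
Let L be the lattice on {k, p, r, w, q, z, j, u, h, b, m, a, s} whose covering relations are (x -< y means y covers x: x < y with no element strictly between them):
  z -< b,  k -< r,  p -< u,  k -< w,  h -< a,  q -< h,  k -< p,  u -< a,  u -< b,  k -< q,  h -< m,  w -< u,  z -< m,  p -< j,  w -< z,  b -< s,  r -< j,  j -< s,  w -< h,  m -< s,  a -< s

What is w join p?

u

Common upper bounds of {w, p}: a, b, s, u.
The least among these is u.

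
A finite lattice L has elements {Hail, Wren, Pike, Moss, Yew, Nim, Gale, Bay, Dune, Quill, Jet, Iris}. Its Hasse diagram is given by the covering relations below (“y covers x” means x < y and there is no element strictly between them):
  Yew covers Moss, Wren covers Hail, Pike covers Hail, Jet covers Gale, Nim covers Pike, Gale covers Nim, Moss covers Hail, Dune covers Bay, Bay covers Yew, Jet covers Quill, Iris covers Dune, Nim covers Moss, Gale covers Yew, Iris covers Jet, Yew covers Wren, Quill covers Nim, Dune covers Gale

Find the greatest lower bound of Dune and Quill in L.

Nim

Common lower bounds of {Dune, Quill}: Hail, Moss, Nim, Pike.
The greatest among these is Nim.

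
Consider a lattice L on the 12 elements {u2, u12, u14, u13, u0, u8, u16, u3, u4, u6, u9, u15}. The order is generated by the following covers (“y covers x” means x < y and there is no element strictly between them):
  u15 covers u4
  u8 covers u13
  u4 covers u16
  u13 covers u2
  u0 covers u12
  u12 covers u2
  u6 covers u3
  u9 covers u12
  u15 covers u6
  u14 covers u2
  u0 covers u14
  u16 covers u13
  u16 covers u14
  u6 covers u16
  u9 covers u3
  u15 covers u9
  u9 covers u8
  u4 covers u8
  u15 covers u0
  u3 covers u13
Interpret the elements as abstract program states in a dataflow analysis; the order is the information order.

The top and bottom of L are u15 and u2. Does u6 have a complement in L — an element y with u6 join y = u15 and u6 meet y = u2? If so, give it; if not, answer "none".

Need y with u6 ∨ y = u15 and u6 ∧ y = u2.
Checking each element gives: u12.

u12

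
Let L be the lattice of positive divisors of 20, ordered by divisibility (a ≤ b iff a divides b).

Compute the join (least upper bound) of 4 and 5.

In the divisibility order, the join is the least common multiple: lcm(4, 5) = 20.

20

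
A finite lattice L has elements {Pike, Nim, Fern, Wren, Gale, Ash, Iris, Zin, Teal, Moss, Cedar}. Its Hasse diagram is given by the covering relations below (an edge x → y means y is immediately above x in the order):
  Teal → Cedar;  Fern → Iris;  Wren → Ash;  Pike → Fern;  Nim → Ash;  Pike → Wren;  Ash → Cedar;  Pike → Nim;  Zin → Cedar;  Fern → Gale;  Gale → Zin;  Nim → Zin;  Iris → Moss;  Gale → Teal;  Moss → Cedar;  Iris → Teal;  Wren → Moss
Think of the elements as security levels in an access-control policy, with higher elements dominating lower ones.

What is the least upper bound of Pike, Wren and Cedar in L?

Cedar

Common upper bounds of {Pike, Wren, Cedar}: Cedar.
The least among these is Cedar.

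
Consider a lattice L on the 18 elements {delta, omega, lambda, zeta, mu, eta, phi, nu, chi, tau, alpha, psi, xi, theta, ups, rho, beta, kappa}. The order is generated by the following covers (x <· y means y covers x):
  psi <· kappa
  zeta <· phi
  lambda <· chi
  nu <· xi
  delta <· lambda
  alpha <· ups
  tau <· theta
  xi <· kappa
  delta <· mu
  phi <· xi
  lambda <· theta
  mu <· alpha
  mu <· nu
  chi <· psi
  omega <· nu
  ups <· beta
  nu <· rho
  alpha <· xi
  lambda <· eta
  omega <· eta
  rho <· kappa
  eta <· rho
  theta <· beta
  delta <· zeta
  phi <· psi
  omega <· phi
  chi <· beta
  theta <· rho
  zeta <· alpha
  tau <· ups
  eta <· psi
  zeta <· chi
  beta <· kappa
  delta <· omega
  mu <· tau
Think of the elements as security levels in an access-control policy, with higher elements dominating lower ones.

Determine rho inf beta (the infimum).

Common lower bounds of {rho, beta}: delta, lambda, mu, tau, theta.
The greatest among these is theta.

theta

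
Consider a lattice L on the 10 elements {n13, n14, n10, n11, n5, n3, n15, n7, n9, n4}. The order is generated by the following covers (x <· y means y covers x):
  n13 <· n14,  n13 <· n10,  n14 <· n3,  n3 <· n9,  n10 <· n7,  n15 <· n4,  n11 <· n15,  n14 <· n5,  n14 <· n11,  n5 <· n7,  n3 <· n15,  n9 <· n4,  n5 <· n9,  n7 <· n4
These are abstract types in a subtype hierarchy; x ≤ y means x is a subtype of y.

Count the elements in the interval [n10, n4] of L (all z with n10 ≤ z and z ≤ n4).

The interval [n10, n4] = {n10, n4, n7}, which has 3 elements.

3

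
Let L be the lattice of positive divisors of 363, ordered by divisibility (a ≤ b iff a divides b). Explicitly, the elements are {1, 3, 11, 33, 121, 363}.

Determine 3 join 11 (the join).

33

In the divisibility order, the join is the least common multiple: lcm(3, 11) = 33.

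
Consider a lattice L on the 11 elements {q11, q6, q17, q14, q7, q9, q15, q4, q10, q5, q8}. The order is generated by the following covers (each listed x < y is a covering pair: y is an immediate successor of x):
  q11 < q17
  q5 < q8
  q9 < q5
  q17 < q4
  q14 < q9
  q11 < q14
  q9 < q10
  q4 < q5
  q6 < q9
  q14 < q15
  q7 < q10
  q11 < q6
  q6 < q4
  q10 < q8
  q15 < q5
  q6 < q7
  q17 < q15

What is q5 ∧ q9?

q9

Common lower bounds of {q5, q9}: q11, q14, q6, q9.
The greatest among these is q9.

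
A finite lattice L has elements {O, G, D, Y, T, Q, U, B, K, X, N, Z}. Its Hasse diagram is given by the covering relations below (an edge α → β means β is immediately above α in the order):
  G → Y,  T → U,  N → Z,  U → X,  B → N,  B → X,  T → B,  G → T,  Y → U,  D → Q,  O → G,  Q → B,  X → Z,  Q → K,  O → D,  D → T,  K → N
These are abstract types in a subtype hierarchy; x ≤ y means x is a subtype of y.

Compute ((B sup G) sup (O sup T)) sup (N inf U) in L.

B ∨ G = B
O ∨ T = T
B ∨ T = B
N ∧ U = T
B ∨ T = B

B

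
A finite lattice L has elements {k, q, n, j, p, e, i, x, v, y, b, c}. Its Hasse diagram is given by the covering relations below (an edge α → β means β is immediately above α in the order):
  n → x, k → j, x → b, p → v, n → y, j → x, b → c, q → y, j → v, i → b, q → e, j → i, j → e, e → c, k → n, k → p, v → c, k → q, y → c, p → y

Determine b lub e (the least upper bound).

c

Common upper bounds of {b, e}: c.
The least among these is c.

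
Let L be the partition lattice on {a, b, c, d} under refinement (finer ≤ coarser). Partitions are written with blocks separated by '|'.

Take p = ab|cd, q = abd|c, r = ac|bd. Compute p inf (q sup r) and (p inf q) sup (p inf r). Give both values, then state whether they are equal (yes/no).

ab|cd; ab|c|d; no

q sup r = abcd, so p inf (q sup r) = ab|cd inf abcd = ab|cd.
p inf q = ab|c|d and p inf r = a|b|c|d, so (p inf q) sup (p inf r) = ab|c|d sup a|b|c|d = ab|c|d.
Equal: no.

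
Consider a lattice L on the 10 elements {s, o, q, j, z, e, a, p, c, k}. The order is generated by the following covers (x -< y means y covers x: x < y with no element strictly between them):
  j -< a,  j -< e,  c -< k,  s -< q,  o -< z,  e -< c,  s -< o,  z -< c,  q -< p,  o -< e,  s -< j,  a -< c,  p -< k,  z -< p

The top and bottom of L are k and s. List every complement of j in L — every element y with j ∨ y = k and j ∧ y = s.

Need y with j ∨ y = k and j ∧ y = s.
Checking each element gives: p, q.

p, q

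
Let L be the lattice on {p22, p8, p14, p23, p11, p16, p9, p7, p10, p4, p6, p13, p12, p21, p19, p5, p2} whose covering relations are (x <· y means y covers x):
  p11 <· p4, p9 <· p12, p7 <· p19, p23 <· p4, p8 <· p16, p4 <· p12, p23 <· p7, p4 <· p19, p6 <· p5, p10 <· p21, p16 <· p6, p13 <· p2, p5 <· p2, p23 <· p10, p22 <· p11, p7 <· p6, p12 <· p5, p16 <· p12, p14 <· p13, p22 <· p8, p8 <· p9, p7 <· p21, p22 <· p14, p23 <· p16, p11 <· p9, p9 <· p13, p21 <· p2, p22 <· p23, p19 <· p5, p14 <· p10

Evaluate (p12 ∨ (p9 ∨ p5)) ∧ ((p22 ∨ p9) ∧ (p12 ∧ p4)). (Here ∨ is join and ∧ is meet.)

p11

p9 ∨ p5 = p5
p12 ∨ p5 = p5
p22 ∨ p9 = p9
p12 ∧ p4 = p4
p9 ∧ p4 = p11
p5 ∧ p11 = p11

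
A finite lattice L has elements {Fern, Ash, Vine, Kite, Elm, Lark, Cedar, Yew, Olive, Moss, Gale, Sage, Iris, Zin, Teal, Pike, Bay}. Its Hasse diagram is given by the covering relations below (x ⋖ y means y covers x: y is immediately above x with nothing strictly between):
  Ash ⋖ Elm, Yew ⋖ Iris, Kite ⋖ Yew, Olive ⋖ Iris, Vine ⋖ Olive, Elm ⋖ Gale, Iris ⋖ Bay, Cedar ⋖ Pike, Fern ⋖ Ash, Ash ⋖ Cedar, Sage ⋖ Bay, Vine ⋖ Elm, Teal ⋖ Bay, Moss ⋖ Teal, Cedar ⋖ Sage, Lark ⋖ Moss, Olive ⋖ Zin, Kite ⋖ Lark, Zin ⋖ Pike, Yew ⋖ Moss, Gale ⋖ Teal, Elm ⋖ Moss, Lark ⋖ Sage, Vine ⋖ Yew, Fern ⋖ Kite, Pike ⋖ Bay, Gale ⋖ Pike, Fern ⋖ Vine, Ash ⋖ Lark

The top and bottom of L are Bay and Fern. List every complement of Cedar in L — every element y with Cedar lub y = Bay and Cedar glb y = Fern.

Iris, Yew

Need y with Cedar ∨ y = Bay and Cedar ∧ y = Fern.
Checking each element gives: Iris, Yew.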